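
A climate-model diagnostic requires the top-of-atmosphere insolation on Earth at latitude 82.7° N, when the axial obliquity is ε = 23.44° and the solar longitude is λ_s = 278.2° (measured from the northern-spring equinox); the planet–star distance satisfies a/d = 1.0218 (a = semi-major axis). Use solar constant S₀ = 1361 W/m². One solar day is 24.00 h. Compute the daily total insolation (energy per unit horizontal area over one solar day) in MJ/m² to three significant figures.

Solar declination: sin δ = sin ε · sin λ_s = sin 23.44° × sin 278.2° = -0.39372, so δ = -23.186°.
cos H₀ = −tan(+82.7°) tan(-23.186°) = 3.3435 ≥ 1 ⇒ polar night, H₀ = 0 and Q̄ = 0.
Inverse-square distance factor (a/d)² = 1.0218² = 1.044075.
Daily total = Q̄ × 24.00 h × 3600 s/h = 0.00 MJ/m².

0.00 MJ/m²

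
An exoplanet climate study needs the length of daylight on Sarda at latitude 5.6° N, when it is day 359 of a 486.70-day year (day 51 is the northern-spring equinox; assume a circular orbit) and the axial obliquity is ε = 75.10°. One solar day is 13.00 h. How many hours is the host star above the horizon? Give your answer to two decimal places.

6.08 h

Solar longitude: L_s = 360° × (359 − 51)/486.70 = 227.820°.
sin δ = sin 75.10° × sin 227.820° = -0.71612, so δ = -45.735°.
cos h₀ = −tan ϕ · tan δ = −tan(+5.6°) × tan(-45.735°) = 0.1006, so h₀ = 1.4700 rad = 84.23°.
Daylight = 2h₀/(2π) × 13.00 h = (1.4700/π) × 13.00 = 6.08 h.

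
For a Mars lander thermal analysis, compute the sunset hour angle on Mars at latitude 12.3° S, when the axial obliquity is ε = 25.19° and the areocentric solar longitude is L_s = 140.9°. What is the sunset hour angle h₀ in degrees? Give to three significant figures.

sin δ = sin 25.19° × sin 140.9° = 0.26843, so δ = +15.571°.
cos h₀ = −tan ϕ · tan δ = −tan(-12.3°) × tan(+15.571°) = 0.0608, so h₀ = 1.5100 rad = 86.52°.

h₀ = 86.5°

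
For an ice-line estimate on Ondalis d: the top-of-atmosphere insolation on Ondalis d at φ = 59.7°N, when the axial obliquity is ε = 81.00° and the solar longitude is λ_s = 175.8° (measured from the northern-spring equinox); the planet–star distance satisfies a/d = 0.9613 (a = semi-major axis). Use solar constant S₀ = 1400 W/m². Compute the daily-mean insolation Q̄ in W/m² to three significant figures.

Q̄ ≈ 249 W/m²

Solar declination: sin δ = sin ε · sin λ_s = sin 81.00° × sin 175.8° = 0.07234, so δ = +4.148°.
cos H₀ = −tan(+59.7°) tan(+4.148°) = -0.1241, H₀ = 1.6952 rad.
Bracket: H₀ sin φ sin δ + cos φ cos δ sin H₀ = 1.6952×0.86340×0.07234 + 0.50453×0.99738×0.99227 = 0.105879 + 0.499318 = 0.605197.
Inverse-square distance factor (a/d)² = 0.9613² = 0.924098.
Q̄ = (S₀/π) × 0.924098 × [bracket] = (1400/π) × 0.924098 × 0.605197 = 249.2 W/m².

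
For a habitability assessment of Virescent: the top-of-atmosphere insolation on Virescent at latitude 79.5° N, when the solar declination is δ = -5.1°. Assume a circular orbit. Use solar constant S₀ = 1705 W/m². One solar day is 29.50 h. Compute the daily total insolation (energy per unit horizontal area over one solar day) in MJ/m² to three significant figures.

3.79 MJ/m²

cos H₀ = −tan(+79.5°) tan(-5.100°) = 0.4815, H₀ = 1.0684 rad.
Bracket: H₀ sin φ sin δ + cos φ cos δ sin H₀ = 1.0684×0.98325×-0.08889 + 0.18224×0.99604×0.87643 = -0.093379 + 0.159088 = 0.065709.
Q̄ = (S₀/π) × [bracket] = (1705/π) × 0.065709 = 35.661 W/m².
Daily total = Q̄ × 29.50 h × 3600 s/h = 35.661 × 29.50 × 3600 / 10⁶ = 3.787 MJ/m².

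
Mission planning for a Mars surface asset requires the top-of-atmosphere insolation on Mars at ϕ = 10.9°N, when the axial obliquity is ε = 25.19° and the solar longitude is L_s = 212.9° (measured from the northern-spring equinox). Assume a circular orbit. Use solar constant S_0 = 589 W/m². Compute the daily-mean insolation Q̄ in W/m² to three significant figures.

Q̄ ≈ 166 W/m²

Solar declination: sin δ = sin ε · sin L_s = sin 25.19° × sin 212.9° = -0.23119, so δ = -13.367°.
cos h₀ = −tan(+10.9°) tan(-13.367°) = 0.0458, h₀ = 1.5250 rad.
Bracket: h₀ sin ϕ sin δ + cos ϕ cos δ sin h₀ = 1.5250×0.18910×-0.23119 + 0.98196×0.97291×0.99895 = -0.066670 + 0.954356 = 0.887686.
Q̄ = (S_0/π) × [bracket] = (589/π) × 0.887686 = 166.4 W/m².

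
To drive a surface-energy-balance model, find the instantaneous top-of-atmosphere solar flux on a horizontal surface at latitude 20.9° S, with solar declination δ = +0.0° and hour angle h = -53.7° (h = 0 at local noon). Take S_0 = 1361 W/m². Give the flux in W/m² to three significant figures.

cos θ_z = sin ϕ sin δ + cos ϕ cos δ cos h = -0.000000 + 0.553061 = 0.553061.
Flux = S_0 · cos θ_z = 1361 × 0.553061 = 752.7 W/m².

753 W/m²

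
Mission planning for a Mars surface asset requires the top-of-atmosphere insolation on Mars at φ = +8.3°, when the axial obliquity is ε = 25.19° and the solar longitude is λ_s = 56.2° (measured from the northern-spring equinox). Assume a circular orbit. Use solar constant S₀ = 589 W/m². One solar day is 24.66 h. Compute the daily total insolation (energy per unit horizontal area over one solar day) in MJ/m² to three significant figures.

Solar declination: sin δ = sin ε · sin λ_s = sin 25.19° × sin 56.2° = 0.35368, so δ = +20.713°.
cos H₀ = −tan(+8.3°) tan(+20.713°) = -0.0552, H₀ = 1.6260 rad.
Bracket: H₀ sin φ sin δ + cos φ cos δ sin H₀ = 1.6260×0.14436×0.35368 + 0.98953×0.93536×0.99848 = 0.083019 + 0.924160 = 1.007179.
Q̄ = (S₀/π) × [bracket] = (589/π) × 1.007179 = 188.83 W/m².
Daily total = Q̄ × 24.66 h × 3600 s/h = 188.83 × 24.66 × 3600 / 10⁶ = 16.76 MJ/m².

16.8 MJ/m²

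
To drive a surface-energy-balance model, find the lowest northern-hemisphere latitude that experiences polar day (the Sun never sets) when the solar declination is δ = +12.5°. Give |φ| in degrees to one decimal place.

|φ| = 77.5°

Polar day requires cos H₀ = −tan φ tan δ ≤ −1, i.e. tan φ tan δ ≥ 1.
The boundary is |tan φ| · |tan δ| = 1, so |φ| = 90° − |δ| = 90° − 12.5° = 77.5° in the northern hemisphere.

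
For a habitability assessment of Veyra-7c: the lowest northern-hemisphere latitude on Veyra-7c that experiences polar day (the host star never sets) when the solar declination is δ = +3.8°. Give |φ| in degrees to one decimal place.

|φ| = 86.2°

Polar day requires cos H₀ = −tan φ tan δ ≤ −1, i.e. tan φ tan δ ≥ 1.
The boundary is |tan φ| · |tan δ| = 1, so |φ| = 90° − |δ| = 90° − 3.8° = 86.2° in the northern hemisphere.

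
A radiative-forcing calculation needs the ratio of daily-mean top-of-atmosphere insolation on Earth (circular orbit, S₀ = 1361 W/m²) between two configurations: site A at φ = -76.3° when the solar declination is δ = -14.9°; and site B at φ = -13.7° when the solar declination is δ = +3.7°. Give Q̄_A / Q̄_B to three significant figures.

— Configuration A (φ=-76.3°):
cos H₀ = −tan(-76.3°) tan(-14.900°) = -1.0915 ≤ −1 ⇒ polar day, H₀ = π.
Bracket: H₀ sin φ sin δ + cos φ cos δ sin H₀ = 3.1416×-0.97155×-0.25713 + 0.23684×0.96638×0.00000 = 0.784818 + 0.000000 = 0.784818.
Q̄ = (S₀/π) × [bracket] = (1361/π) × 0.784818 = 340.00 W/m².
— Configuration B (φ=-13.7°):
cos H₀ = −tan(-13.7°) tan(+3.700°) = 0.0158, H₀ = 1.5550 rad.
Bracket: H₀ sin φ sin δ + cos φ cos δ sin H₀ = 1.5550×-0.23684×0.06453 + 0.97155×0.99792×0.99988 = -0.023766 + 0.969413 = 0.945647.
Q̄ = (S₀/π) × [bracket] = (1361/π) × 0.945647 = 409.67 W/m².
Ratio Q̄_A / Q̄_B = 340.00 / 409.67 = 0.8299.

Q̄_A / Q̄_B ≈ 0.830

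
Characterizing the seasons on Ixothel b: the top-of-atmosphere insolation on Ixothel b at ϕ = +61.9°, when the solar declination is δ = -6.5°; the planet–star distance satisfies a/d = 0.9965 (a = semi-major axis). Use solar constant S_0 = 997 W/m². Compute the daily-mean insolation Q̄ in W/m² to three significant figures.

cos h₀ = −tan(+61.9°) tan(-6.500°) = 0.2134, h₀ = 1.3558 rad.
Bracket: h₀ sin ϕ sin δ + cos ϕ cos δ sin h₀ = 1.3558×0.88213×-0.11320 + 0.47101×0.99357×0.97697 = -0.135386 + 0.457204 = 0.321818.
Inverse-square distance factor (a/d)² = 0.9965² = 0.993012.
Q̄ = (S_0/π) × 0.993012 × [bracket] = (997/π) × 0.993012 × 0.321818 = 101.4 W/m².

Q̄ ≈ 101 W/m²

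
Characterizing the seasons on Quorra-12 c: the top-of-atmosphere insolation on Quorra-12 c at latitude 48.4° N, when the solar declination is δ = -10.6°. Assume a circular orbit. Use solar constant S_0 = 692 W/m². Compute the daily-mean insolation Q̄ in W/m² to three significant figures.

cos h₀ = −tan(+48.4°) tan(-10.600°) = 0.2108, h₀ = 1.3584 rad.
Bracket: h₀ sin ϕ sin δ + cos ϕ cos δ sin h₀ = 1.3584×0.74780×-0.18395 + 0.66393×0.98294×0.97753 = -0.186859 + 0.637939 = 0.451080.
Q̄ = (S_0/π) × [bracket] = (692/π) × 0.451080 = 99.36 W/m².

Q̄ ≈ 99.4 W/m²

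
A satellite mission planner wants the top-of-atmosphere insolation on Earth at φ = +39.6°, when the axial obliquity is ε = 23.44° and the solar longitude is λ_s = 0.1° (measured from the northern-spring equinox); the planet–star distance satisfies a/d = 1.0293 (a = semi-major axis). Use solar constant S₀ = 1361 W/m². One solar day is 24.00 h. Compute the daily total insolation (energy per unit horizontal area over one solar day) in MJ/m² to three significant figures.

Solar declination: sin δ = sin ε · sin λ_s = sin 23.44° × sin 0.1° = 0.00069, so δ = +0.040°.
cos H₀ = −tan(+39.6°) tan(+0.040°) = -0.0006, H₀ = 1.5714 rad.
Bracket: H₀ sin φ sin δ + cos φ cos δ sin H₀ = 1.5714×0.63742×0.00069 + 0.77051×1.00000×1.00000 = 0.000691 + 0.770510 = 0.771201.
Inverse-square distance factor (a/d)² = 1.0293² = 1.059458.
Q̄ = (S₀/π) × 1.059458 × [bracket] = (1361/π) × 1.059458 × 0.771201 = 353.96 W/m².
Daily total = Q̄ × 24.00 h × 3600 s/h = 353.96 × 24.00 × 3600 / 10⁶ = 30.58 MJ/m².

30.6 MJ/m²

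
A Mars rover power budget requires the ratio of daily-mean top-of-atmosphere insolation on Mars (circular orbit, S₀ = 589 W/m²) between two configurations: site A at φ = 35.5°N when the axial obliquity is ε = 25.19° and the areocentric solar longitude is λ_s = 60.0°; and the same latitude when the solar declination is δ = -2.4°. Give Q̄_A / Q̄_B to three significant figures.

Q̄_A / Q̄_B ≈ 1.45

— Configuration A (φ=+35.5°):
sin δ = sin 25.19° × sin 60.0° = 0.36860, so δ = +21.629°.
cos H₀ = −tan(+35.5°) tan(+21.629°) = -0.2828, H₀ = 1.8575 rad.
Bracket: H₀ sin φ sin δ + cos φ cos δ sin H₀ = 1.8575×0.58070×0.36860 + 0.81412×0.92959×0.95917 = 0.397590 + 0.725898 = 1.123488.
Q̄ = (S₀/π) × [bracket] = (589/π) × 1.123488 = 210.64 W/m².
— Configuration B (φ=+35.5°):
cos H₀ = −tan(+35.5°) tan(-2.400°) = 0.0299, H₀ = 1.5409 rad.
Bracket: H₀ sin φ sin δ + cos φ cos δ sin H₀ = 1.5409×0.58070×-0.04188 + 0.81412×0.99912×0.99955 = -0.037474 + 0.813038 = 0.775564.
Q̄ = (S₀/π) × [bracket] = (589/π) × 0.775564 = 145.41 W/m².
Ratio Q̄_A / Q̄_B = 210.64 / 145.41 = 1.449.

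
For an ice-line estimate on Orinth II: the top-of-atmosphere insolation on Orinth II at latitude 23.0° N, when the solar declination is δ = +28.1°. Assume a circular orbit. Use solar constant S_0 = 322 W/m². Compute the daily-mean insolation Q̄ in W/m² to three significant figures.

Q̄ ≈ 115 W/m²

cos h₀ = −tan(+23.0°) tan(+28.100°) = -0.2266, h₀ = 1.7994 rad.
Bracket: h₀ sin ϕ sin δ + cos ϕ cos δ sin h₀ = 1.7994×0.39073×0.47101 + 0.92050×0.88213×0.97398 = 0.331158 + 0.790872 = 1.122030.
Q̄ = (S_0/π) × [bracket] = (322/π) × 1.122030 = 115.0 W/m².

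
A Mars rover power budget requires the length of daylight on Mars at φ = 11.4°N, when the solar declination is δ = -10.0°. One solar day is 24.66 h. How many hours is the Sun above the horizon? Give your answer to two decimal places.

12.05 h

cos H₀ = −tan φ · tan δ = −tan(+11.4°) × tan(-10.000°) = 0.0356, so H₀ = 1.5352 rad = 87.96°.
Daylight = 2H₀/(2π) × 24.66 h = (1.5352/π) × 24.66 = 12.05 h.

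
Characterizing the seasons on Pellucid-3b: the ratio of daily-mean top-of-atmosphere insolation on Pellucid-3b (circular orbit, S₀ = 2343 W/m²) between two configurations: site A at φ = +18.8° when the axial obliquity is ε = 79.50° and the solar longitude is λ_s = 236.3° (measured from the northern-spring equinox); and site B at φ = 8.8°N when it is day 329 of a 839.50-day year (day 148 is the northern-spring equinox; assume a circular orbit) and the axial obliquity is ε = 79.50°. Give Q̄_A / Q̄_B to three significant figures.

— Configuration A (φ=+18.8°):
Solar declination: sin δ = sin ε · sin λ_s = sin 79.50° × sin 236.3° = -0.81802, so δ = -54.887°.
cos H₀ = −tan(+18.8°) tan(-54.887°) = 0.4842, H₀ = 1.0654 rad.
Bracket: H₀ sin φ sin δ + cos φ cos δ sin H₀ = 1.0654×0.32227×-0.81802 + 0.94665×0.57519×0.87498 = -0.280864 + 0.476430 = 0.195566.
Q̄ = (S₀/π) × [bracket] = (2343/π) × 0.195566 = 145.85 W/m².
— Configuration B (φ=+8.8°):
Solar longitude: λ_s = 360° × (329 − 148)/839.50 = 77.618°.
sin δ = sin 79.50° × sin 77.618° = 0.96038, so δ = +73.818°.
cos H₀ = −tan(+8.8°) tan(+73.818°) = -0.5335, H₀ = 2.1335 rad.
Bracket: H₀ sin φ sin δ + cos φ cos δ sin H₀ = 2.1335×0.15299×0.96038 + 0.98823×0.27868×0.84581 = 0.313472 + 0.232936 = 0.546408.
Q̄ = (S₀/π) × [bracket] = (2343/π) × 0.546408 = 407.51 W/m².
Ratio Q̄_A / Q̄_B = 145.85 / 407.51 = 0.3579.

Q̄_A / Q̄_B ≈ 0.358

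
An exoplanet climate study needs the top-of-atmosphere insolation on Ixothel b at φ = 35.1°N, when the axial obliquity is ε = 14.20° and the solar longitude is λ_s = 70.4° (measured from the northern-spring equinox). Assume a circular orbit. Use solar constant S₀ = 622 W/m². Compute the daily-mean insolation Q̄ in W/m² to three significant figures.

Solar declination: sin δ = sin ε · sin λ_s = sin 14.20° × sin 70.4° = 0.23109, so δ = +13.361°.
cos H₀ = −tan(+35.1°) tan(+13.361°) = -0.1669, H₀ = 1.7385 rad.
Bracket: H₀ sin φ sin δ + cos φ cos δ sin H₀ = 1.7385×0.57501×0.23109 + 0.81815×0.97293×0.98597 = 0.231010 + 0.784835 = 1.015845.
Q̄ = (S₀/π) × [bracket] = (622/π) × 1.015845 = 201.1 W/m².

Q̄ ≈ 201 W/m²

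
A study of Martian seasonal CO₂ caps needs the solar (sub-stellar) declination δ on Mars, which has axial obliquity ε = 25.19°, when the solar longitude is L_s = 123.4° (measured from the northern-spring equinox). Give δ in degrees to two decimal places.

δ = +20.81°

sin δ = sin ε · sin L_s = sin 25.19° × sin 123.4° = 0.355329.
δ = arcsin(0.355329) = +20.81°.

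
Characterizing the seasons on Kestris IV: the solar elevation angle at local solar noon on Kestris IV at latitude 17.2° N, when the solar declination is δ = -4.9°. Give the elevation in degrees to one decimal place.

At local noon the hour angle is zero, so the zenith angle equals |ϕ − δ| = |+17.2° − (-4.900°)| = 22.100°.
Elevation = 90° − 22.100° = 67.9°.

67.9°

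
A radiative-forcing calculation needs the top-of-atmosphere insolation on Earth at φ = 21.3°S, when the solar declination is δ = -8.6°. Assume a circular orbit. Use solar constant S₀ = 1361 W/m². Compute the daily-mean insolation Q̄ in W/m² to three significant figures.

Q̄ ≈ 437 W/m²

cos H₀ = −tan(-21.3°) tan(-8.600°) = -0.0590, H₀ = 1.6298 rad.
Bracket: H₀ sin φ sin δ + cos φ cos δ sin H₀ = 1.6298×-0.36325×-0.14954 + 0.93169×0.98876×0.99826 = 0.088531 + 0.919615 = 1.008146.
Q̄ = (S₀/π) × [bracket] = (1361/π) × 1.008146 = 436.7 W/m².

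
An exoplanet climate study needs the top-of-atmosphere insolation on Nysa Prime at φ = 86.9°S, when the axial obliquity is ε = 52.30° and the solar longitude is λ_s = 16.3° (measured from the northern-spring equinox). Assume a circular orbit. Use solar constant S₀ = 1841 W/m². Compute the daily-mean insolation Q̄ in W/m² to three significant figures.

Q̄ ≈ 0.00 W/m²

Solar declination: sin δ = sin ε · sin λ_s = sin 52.30° × sin 16.3° = 0.22207, so δ = +12.831°.
cos H₀ = −tan(-86.9°) tan(+12.831°) = 4.2054 ≥ 1 ⇒ polar night, H₀ = 0 and Q̄ = 0.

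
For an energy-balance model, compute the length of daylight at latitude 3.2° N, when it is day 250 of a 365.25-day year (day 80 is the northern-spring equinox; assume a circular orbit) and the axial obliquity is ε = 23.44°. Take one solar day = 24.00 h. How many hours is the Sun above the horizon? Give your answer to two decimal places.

Solar longitude: L_s = 360° × (250 − 80)/365.25 = 167.556°.
sin δ = sin 23.44° × sin 167.556° = 0.08571, so δ = +4.917°.
cos h₀ = −tan ϕ · tan δ = −tan(+3.2°) × tan(+4.917°) = -0.0048, so h₀ = 1.5756 rad = 90.28°.
Daylight = 2h₀/(2π) × 24.00 h = (1.5756/π) × 24.00 = 12.04 h.

12.04 h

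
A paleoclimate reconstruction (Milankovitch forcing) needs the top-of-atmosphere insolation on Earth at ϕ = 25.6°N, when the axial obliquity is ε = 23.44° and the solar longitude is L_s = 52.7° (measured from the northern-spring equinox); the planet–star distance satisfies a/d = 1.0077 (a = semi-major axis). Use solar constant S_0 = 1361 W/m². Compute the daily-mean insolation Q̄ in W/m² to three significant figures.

Q̄ ≈ 476 W/m²

Solar declination: sin δ = sin ε · sin L_s = sin 23.44° × sin 52.7° = 0.31643, so δ = +18.447°.
cos h₀ = −tan(+25.6°) tan(+18.447°) = -0.1598, h₀ = 1.7313 rad.
Bracket: h₀ sin ϕ sin δ + cos ϕ cos δ sin h₀ = 1.7313×0.43209×0.31643 + 0.90183×0.94862×0.98715 = 0.236714 + 0.844501 = 1.081215.
Inverse-square distance factor (a/d)² = 1.0077² = 1.015459.
Q̄ = (S_0/π) × 1.015459 × [bracket] = (1361/π) × 1.015459 × 1.081215 = 475.6 W/m².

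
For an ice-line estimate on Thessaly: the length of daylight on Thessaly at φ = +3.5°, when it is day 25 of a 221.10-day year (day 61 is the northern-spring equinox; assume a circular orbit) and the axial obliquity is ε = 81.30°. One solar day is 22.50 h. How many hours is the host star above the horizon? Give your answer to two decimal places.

Solar longitude: λ_s = 360° × (25 − 61)/221.10 = -58.616°, i.e. -58.616° + 360° = 301.384°.
sin δ = sin 81.30° × sin 301.384° = -0.84387, so δ = -57.551°.
cos H₀ = −tan φ · tan δ = −tan(+3.5°) × tan(-57.551°) = 0.0962, so H₀ = 1.4745 rad = 84.48°.
Daylight = 2H₀/(2π) × 22.50 h = (1.4745/π) × 22.50 = 10.56 h.

10.56 h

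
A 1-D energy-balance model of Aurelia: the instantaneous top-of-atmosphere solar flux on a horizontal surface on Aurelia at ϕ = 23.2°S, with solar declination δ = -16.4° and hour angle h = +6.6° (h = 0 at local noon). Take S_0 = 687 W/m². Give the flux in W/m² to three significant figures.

678 W/m²

cos θ_z = sin ϕ sin δ + cos ϕ cos δ cos h = 0.111226 + 0.875896 = 0.987122.
Flux = S_0 · cos θ_z = 687 × 0.987122 = 678.2 W/m².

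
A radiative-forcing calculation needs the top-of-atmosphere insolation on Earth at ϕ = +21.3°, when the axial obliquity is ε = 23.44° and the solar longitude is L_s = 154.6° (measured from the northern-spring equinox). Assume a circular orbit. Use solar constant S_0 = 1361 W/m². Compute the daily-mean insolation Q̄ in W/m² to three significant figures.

Q̄ ≈ 441 W/m²

Solar declination: sin δ = sin ε · sin L_s = sin 23.44° × sin 154.6° = 0.17063, so δ = +9.824°.
cos h₀ = −tan(+21.3°) tan(+9.824°) = -0.0675, h₀ = 1.6384 rad.
Bracket: h₀ sin ϕ sin δ + cos ϕ cos δ sin h₀ = 1.6384×0.36325×0.17063 + 0.93169×0.98534×0.99772 = 0.101550 + 0.915938 = 1.017488.
Q̄ = (S_0/π) × [bracket] = (1361/π) × 1.017488 = 440.8 W/m².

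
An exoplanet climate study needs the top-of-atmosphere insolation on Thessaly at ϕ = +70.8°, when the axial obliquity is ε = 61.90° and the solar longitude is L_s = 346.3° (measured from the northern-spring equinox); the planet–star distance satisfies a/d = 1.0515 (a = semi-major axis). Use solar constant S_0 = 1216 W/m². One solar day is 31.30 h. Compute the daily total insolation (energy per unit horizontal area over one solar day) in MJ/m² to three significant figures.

3.59 MJ/m²

Solar declination: sin δ = sin ε · sin L_s = sin 61.90° × sin 346.3° = -0.20892, so δ = -12.059°.
cos h₀ = −tan(+70.8°) tan(-12.059°) = 0.6135, h₀ = 0.9103 rad.
Bracket: h₀ sin ϕ sin δ + cos ϕ cos δ sin h₀ = 0.9103×0.94438×-0.20892 + 0.32887×0.97793×0.78971 = -0.179602 + 0.253980 = 0.074378.
Inverse-square distance factor (a/d)² = 1.0515² = 1.105652.
Q̄ = (S_0/π) × 1.105652 × [bracket] = (1216/π) × 1.105652 × 0.074378 = 31.831 W/m².
Daily total = Q̄ × 31.30 h × 3600 s/h = 31.831 × 31.30 × 3600 / 10⁶ = 3.587 MJ/m².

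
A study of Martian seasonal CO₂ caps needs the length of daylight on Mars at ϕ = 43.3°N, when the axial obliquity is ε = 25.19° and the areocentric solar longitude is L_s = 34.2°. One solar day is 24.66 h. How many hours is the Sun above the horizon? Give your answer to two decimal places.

sin δ = sin 25.19° × sin 34.2° = 0.23923, so δ = +13.841°.
cos h₀ = −tan ϕ · tan δ = −tan(+43.3°) × tan(+13.841°) = -0.2322, so h₀ = 1.8051 rad = 103.43°.
Daylight = 2h₀/(2π) × 24.66 h = (1.8051/π) × 24.66 = 14.17 h.

14.17 h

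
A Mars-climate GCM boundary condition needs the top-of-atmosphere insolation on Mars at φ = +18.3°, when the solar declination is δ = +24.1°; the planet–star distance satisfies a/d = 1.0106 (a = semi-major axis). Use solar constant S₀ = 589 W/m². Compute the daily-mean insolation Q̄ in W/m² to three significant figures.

cos H₀ = −tan(+18.3°) tan(+24.100°) = -0.1479, H₀ = 1.7193 rad.
Bracket: H₀ sin φ sin δ + cos φ cos δ sin H₀ = 1.7193×0.31399×0.40833 + 0.94943×0.91283×0.98900 = 0.220434 + 0.857135 = 1.077569.
Inverse-square distance factor (a/d)² = 1.0106² = 1.021312.
Q̄ = (S₀/π) × 1.021312 × [bracket] = (589/π) × 1.021312 × 1.077569 = 206.3 W/m².

Q̄ ≈ 206 W/m²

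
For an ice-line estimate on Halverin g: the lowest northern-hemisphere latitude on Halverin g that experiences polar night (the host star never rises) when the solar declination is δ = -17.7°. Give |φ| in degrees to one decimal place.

Polar night requires cos H₀ = −tan φ tan δ ≥ 1, i.e. tan φ tan δ ≤ −1.
The boundary is |tan φ| · |tan δ| = 1, so |φ| = 90° − |δ| = 90° − 17.7° = 72.3° in the northern hemisphere.

|φ| = 72.3°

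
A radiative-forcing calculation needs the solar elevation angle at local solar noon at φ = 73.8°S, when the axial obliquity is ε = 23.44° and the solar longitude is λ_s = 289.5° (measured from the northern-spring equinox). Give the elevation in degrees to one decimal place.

Solar declination: sin δ = sin ε · sin λ_s = sin 23.44° × sin 289.5° = -0.37497, so δ = -22.023°.
At local noon the hour angle is zero, so the zenith angle equals |φ − δ| = |-73.8° − (-22.023°)| = 51.777°.
Elevation = 90° − 51.777° = 38.2°.

38.2°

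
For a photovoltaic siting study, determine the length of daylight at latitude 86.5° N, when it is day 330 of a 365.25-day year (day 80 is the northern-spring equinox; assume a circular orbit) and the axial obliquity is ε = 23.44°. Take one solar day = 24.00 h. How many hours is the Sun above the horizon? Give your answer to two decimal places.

Solar longitude: λ_s = 360° × (330 − 80)/365.25 = 246.407°.
sin δ = sin 23.44° × sin 246.407° = -0.36454, so δ = -21.379°.
cos H₀ = −tan φ · tan δ = 6.4006 ≥ 1, so the Sun never rises (polar night) and H₀ = 0.
Daylight = 2H₀/(2π) × 24.00 h = (0.0000/π) × 24.00 = 0.00 h.

0.00 h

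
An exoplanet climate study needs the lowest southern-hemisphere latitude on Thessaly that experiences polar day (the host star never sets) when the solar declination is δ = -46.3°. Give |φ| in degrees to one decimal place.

Polar day requires cos H₀ = −tan φ tan δ ≤ −1, i.e. tan φ tan δ ≥ 1.
The boundary is |tan φ| · |tan δ| = 1, so |φ| = 90° − |δ| = 90° − 46.3° = 43.7° in the southern hemisphere.

|φ| = 43.7°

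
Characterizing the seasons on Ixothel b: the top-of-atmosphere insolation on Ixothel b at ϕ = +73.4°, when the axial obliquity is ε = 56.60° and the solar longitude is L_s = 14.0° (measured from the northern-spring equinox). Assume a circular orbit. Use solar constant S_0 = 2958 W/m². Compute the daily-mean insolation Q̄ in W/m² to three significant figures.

Q̄ ≈ 616 W/m²

Solar declination: sin δ = sin ε · sin L_s = sin 56.60° × sin 14.0° = 0.20197, so δ = +11.652°.
cos h₀ = −tan(+73.4°) tan(+11.652°) = -0.6917, h₀ = 2.3347 rad.
Bracket: h₀ sin ϕ sin δ + cos ϕ cos δ sin h₀ = 2.3347×0.95832×0.20197 + 0.28569×0.97939×0.72214 = 0.451886 + 0.202056 = 0.653942.
Q̄ = (S_0/π) × [bracket] = (2958/π) × 0.653942 = 615.7 W/m².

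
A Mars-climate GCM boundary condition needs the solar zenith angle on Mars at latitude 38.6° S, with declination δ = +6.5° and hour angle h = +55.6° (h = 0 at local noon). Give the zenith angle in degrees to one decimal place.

cos θ_z = sin φ sin δ + cos φ cos δ cos h = -0.070625 + 0.438695 = 0.368070.
θ_z = arccos(0.368070) = 68.4°.

θ_z = 68.4°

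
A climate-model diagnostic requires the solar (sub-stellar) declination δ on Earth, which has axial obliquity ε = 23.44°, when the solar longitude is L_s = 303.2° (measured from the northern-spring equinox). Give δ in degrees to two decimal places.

sin δ = sin ε · sin L_s = sin 23.44° × sin 303.2° = -0.332855.
δ = arcsin(-0.332855) = -19.44°.

δ = -19.44°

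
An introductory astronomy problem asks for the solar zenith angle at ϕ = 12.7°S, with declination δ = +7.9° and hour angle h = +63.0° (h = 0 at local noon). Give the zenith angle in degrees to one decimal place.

cos θ_z = sin ϕ sin δ + cos ϕ cos δ cos h = -0.030217 + 0.438680 = 0.408463.
θ_z = arccos(0.408463) = 65.9°.

θ_z = 65.9°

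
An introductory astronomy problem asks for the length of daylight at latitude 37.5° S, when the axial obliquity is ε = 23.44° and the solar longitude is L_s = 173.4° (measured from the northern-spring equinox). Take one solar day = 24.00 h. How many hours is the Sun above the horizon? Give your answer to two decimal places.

11.73 h

Solar declination: sin δ = sin ε · sin L_s = sin 23.44° × sin 173.4° = 0.04572, so δ = +2.621°.
cos h₀ = −tan ϕ · tan δ = −tan(-37.5°) × tan(+2.621°) = 0.0351, so h₀ = 1.5357 rad = 87.99°.
Daylight = 2h₀/(2π) × 24.00 h = (1.5357/π) × 24.00 = 11.73 h.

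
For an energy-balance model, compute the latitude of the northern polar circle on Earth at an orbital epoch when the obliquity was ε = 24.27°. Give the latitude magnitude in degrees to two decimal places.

The polar circle is the lowest latitude that experiences at least one full rotation of continuous daylight at the northern-summer solstice; it lies at |φ| = 90° − ε = 90° − 24.27° = 65.73°.

65.73°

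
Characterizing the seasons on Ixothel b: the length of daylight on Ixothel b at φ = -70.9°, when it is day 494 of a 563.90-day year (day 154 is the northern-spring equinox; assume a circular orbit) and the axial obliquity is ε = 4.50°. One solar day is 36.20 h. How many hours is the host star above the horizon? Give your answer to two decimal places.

19.68 h

Solar longitude: λ_s = 360° × (494 − 154)/563.90 = 217.060°.
sin δ = sin 4.50° × sin 217.060° = -0.04728, so δ = -2.710°.
cos H₀ = −tan φ · tan δ = −tan(-70.9°) × tan(-2.710°) = -0.1367, so H₀ = 1.7079 rad = 97.86°.
Daylight = 2H₀/(2π) × 36.20 h = (1.7079/π) × 36.20 = 19.68 h.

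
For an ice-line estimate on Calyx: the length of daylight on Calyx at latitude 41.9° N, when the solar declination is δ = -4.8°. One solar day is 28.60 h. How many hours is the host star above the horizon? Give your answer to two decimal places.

cos h₀ = −tan ϕ · tan δ = −tan(+41.9°) × tan(-4.800°) = 0.0753, so h₀ = 1.4954 rad = 85.68°.
Daylight = 2h₀/(2π) × 28.60 h = (1.4954/π) × 28.60 = 13.61 h.

13.61 h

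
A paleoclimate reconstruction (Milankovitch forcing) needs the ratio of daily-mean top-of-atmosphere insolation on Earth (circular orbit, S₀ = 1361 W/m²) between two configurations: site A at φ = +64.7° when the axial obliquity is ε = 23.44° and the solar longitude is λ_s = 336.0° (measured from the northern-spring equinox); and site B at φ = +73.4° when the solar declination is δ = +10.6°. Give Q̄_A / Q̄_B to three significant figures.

Q̄_A / Q̄_B ≈ 0.354

— Configuration A (φ=+64.7°):
Solar declination: sin δ = sin ε · sin λ_s = sin 23.44° × sin 336.0° = -0.16180, so δ = -9.311°.
cos H₀ = −tan(+64.7°) tan(-9.311°) = 0.3469, H₀ = 1.2166 rad.
Bracket: H₀ sin φ sin δ + cos φ cos δ sin H₀ = 1.2166×0.90408×-0.16180 + 0.42736×0.98682×0.93792 = -0.177964 + 0.395547 = 0.217583.
Q̄ = (S₀/π) × [bracket] = (1361/π) × 0.217583 = 94.261 W/m².
— Configuration B (φ=+73.4°):
cos H₀ = −tan(+73.4°) tan(+10.600°) = -0.6278, H₀ = 2.2495 rad.
Bracket: H₀ sin φ sin δ + cos φ cos δ sin H₀ = 2.2495×0.95832×0.18395 + 0.28569×0.98294×0.77840 = 0.396549 + 0.218587 = 0.615136.
Q̄ = (S₀/π) × [bracket] = (1361/π) × 0.615136 = 266.49 W/m².
Ratio Q̄_A / Q̄_B = 94.261 / 266.49 = 0.3537.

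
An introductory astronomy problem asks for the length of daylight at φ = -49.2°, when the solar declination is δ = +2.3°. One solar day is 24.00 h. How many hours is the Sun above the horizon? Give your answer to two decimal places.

11.64 h

cos H₀ = −tan φ · tan δ = −tan(-49.2°) × tan(+2.300°) = 0.0465, so H₀ = 1.5242 rad = 87.33°.
Daylight = 2H₀/(2π) × 24.00 h = (1.5242/π) × 24.00 = 11.64 h.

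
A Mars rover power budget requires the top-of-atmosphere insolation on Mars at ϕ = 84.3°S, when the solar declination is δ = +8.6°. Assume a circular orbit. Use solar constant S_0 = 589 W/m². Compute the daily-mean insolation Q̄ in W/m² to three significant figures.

cos h₀ = −tan(-84.3°) tan(+8.600°) = 1.5152 ≥ 1 ⇒ polar night, h₀ = 0 and Q̄ = 0.

Q̄ ≈ 0.00 W/m²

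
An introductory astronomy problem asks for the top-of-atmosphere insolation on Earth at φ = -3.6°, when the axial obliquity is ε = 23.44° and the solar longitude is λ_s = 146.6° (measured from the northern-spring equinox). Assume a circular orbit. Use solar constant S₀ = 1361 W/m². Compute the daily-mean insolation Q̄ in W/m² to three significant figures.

Q̄ ≈ 413 W/m²

Solar declination: sin δ = sin ε · sin λ_s = sin 23.44° × sin 146.6° = 0.21897, so δ = +12.649°.
cos H₀ = −tan(-3.6°) tan(+12.649°) = 0.0141, H₀ = 1.5567 rad.
Bracket: H₀ sin φ sin δ + cos φ cos δ sin H₀ = 1.5567×-0.06279×0.21897 + 0.99803×0.97573×0.99990 = -0.021403 + 0.973710 = 0.952307.
Q̄ = (S₀/π) × [bracket] = (1361/π) × 0.952307 = 412.6 W/m².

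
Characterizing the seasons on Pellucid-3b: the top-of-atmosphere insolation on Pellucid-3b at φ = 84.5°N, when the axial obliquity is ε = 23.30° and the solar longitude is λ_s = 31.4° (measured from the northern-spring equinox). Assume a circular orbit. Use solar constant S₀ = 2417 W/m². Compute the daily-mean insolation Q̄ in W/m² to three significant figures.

Q̄ ≈ 496 W/m²

Solar declination: sin δ = sin ε · sin λ_s = sin 23.30° × sin 31.4° = 0.20608, so δ = +11.893°.
cos H₀ = −tan(+84.5°) tan(+11.893°) = -2.1872 ≤ −1 ⇒ polar day, H₀ = π.
Bracket: H₀ sin φ sin δ + cos φ cos δ sin H₀ = 3.1416×0.99540×0.20608 + 0.09585×0.97853×0.00000 = 0.644443 + 0.000000 = 0.644443.
Q̄ = (S₀/π) × [bracket] = (2417/π) × 0.644443 = 495.8 W/m².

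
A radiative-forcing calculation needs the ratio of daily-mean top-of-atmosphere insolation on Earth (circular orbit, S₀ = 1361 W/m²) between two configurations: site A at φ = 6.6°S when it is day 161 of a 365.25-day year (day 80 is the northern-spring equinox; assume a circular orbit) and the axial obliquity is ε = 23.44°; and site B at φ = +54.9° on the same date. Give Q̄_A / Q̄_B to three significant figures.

Q̄_A / Q̄_B ≈ 0.746

— Configuration A (φ=-6.6°):
Solar longitude: λ_s = 360° × (161 − 80)/365.25 = 79.836°.
sin δ = sin 23.44° × sin 79.836° = 0.39155, so δ = +23.051°.
cos H₀ = −tan(-6.6°) tan(+23.051°) = 0.0492, H₀ = 1.5215 rad.
Bracket: H₀ sin φ sin δ + cos φ cos δ sin H₀ = 1.5215×-0.11494×0.39155 + 0.99337×0.92016×0.99879 = -0.068475 + 0.912953 = 0.844478.
Q̄ = (S₀/π) × [bracket] = (1361/π) × 0.844478 = 365.84 W/m².
— Configuration B (φ=+54.9°):
cos H₀ = −tan(+54.9°) tan(+23.051°) = -0.6055, H₀ = 2.2211 rad.
Bracket: H₀ sin φ sin δ + cos φ cos δ sin H₀ = 2.2211×0.81815×0.39155 + 0.57501×0.92016×0.79588 = 0.711522 + 0.421101 = 1.132623.
Q̄ = (S₀/π) × [bracket] = (1361/π) × 1.132623 = 490.67 W/m².
Ratio Q̄_A / Q̄_B = 365.84 / 490.67 = 0.7456.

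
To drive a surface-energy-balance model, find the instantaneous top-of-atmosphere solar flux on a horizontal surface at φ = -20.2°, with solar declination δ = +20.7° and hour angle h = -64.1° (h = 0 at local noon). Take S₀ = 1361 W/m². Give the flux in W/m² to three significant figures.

cos θ_z = sin φ sin δ + cos φ cos δ cos h = -0.122054 + 0.383472 = 0.261418.
Flux = S₀ · cos θ_z = 1361 × 0.261418 = 355.8 W/m².

356 W/m²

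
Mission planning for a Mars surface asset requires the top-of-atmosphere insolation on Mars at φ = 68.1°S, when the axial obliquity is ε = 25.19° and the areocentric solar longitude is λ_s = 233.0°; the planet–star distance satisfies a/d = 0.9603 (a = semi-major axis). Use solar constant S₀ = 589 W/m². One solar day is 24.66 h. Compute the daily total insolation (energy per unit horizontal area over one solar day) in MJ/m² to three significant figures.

15.4 MJ/m²

sin δ = sin 25.19° × sin 233.0° = -0.33992, so δ = -19.872°.
cos H₀ = −tan(-68.1°) tan(-19.872°) = -0.8991, H₀ = 2.6885 rad.
Bracket: H₀ sin φ sin δ + cos φ cos δ sin H₀ = 2.6885×-0.92784×-0.33992 + 0.37299×0.94046×0.43773 = 0.847930 + 0.153548 = 1.001478.
Inverse-square distance factor (a/d)² = 0.9603² = 0.922176.
Q̄ = (S₀/π) × 0.922176 × [bracket] = (589/π) × 0.922176 × 1.001478 = 173.15 W/m².
Daily total = Q̄ × 24.66 h × 3600 s/h = 173.15 × 24.66 × 3600 / 10⁶ = 15.37 MJ/m².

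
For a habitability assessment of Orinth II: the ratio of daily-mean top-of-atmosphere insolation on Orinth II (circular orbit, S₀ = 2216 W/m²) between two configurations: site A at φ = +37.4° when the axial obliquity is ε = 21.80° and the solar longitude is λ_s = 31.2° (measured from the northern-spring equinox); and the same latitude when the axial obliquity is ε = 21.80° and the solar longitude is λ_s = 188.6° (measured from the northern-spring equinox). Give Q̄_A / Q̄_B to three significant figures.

Q̄_A / Q̄_B ≈ 1.31

— Configuration A (φ=+37.4°):
Solar declination: sin δ = sin ε · sin λ_s = sin 21.80° × sin 31.2° = 0.19238, so δ = +11.092°.
cos H₀ = −tan(+37.4°) tan(+11.092°) = -0.1499, H₀ = 1.7212 rad.
Bracket: H₀ sin φ sin δ + cos φ cos δ sin H₀ = 1.7212×0.60738×0.19238 + 0.79441×0.98132×0.98870 = 0.201118 + 0.770761 = 0.971879.
Q̄ = (S₀/π) × [bracket] = (2216/π) × 0.971879 = 685.54 W/m².
— Configuration B (φ=+37.4°):
Solar declination: sin δ = sin ε · sin λ_s = sin 21.80° × sin 188.6° = -0.05553, so δ = -3.183°.
cos H₀ = −tan(+37.4°) tan(-3.183°) = 0.0425, H₀ = 1.5283 rad.
Bracket: H₀ sin φ sin δ + cos φ cos δ sin H₀ = 1.5283×0.60738×-0.05553 + 0.79441×0.99846×0.99910 = -0.051546 + 0.792473 = 0.740927.
Q̄ = (S₀/π) × [bracket] = (2216/π) × 0.740927 = 522.63 W/m².
Ratio Q̄_A / Q̄_B = 685.54 / 522.63 = 1.312.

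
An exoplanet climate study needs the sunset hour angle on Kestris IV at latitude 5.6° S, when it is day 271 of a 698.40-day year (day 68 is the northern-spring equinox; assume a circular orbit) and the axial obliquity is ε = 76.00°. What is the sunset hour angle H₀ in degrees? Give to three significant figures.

Solar longitude: λ_s = 360° × (271 − 68)/698.40 = 104.639°.
sin δ = sin 76.00° × sin 104.639° = 0.93880, so δ = +69.850°.
cos H₀ = −tan φ · tan δ = −tan(-5.6°) × tan(+69.850°) = 0.2672, so H₀ = 1.3003 rad = 74.50°.

H₀ = 74.5°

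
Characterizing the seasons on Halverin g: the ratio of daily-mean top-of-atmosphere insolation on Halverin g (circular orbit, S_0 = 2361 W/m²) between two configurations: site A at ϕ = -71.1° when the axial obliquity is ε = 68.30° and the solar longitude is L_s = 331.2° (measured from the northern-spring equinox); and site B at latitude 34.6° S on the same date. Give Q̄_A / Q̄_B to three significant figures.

— Configuration A (ϕ=-71.1°):
Solar declination: sin δ = sin ε · sin L_s = sin 68.30° × sin 331.2° = -0.44761, so δ = -26.591°.
cos h₀ = −tan(-71.1°) tan(-26.591°) = -1.4620 ≤ −1 ⇒ polar day, h₀ = π.
Bracket: h₀ sin ϕ sin δ + cos ϕ cos δ sin h₀ = 3.1416×-0.94609×-0.44761 + 0.32392×0.89423×0.00000 = 1.330403 + 0.000000 = 1.330403.
Q̄ = (S_0/π) × [bracket] = (2361/π) × 1.330403 = 999.84 W/m².
— Configuration B (ϕ=-34.6°):
cos h₀ = −tan(-34.6°) tan(-26.591°) = -0.3453, h₀ = 1.9234 rad.
Bracket: h₀ sin ϕ sin δ + cos ϕ cos δ sin h₀ = 1.9234×-0.56784×-0.44761 + 0.82314×0.89423×0.93849 = 0.488872 + 0.690800 = 1.179672.
Q̄ = (S_0/π) × [bracket] = (2361/π) × 1.179672 = 886.56 W/m².
Ratio Q̄_A / Q̄_B = 999.84 / 886.56 = 1.128.

Q̄_A / Q̄_B ≈ 1.13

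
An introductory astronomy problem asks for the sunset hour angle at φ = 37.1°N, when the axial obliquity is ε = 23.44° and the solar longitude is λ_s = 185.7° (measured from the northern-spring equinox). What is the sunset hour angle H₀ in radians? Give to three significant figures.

H₀ = 1.54 rad

Solar declination: sin δ = sin ε · sin λ_s = sin 23.44° × sin 185.7° = -0.03951, so δ = -2.264°.
cos H₀ = −tan φ · tan δ = −tan(+37.1°) × tan(-2.264°) = 0.0299, so H₀ = 1.5409 rad = 88.29°.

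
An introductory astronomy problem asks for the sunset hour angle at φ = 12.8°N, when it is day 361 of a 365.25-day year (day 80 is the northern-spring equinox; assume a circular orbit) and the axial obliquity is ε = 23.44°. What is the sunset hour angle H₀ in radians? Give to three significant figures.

H₀ = 1.47 rad

Solar longitude: λ_s = 360° × (361 − 80)/365.25 = 276.961°.
sin δ = sin 23.44° × sin 276.961° = -0.39486, so δ = -23.257°.
cos H₀ = −tan φ · tan δ = −tan(+12.8°) × tan(-23.257°) = 0.0976, so H₀ = 1.4730 rad = 84.40°.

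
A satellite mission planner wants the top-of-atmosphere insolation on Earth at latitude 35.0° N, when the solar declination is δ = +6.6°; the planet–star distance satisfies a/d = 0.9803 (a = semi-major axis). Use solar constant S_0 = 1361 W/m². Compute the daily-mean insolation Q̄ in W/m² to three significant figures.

Q̄ ≈ 383 W/m²

cos h₀ = −tan(+35.0°) tan(+6.600°) = -0.0810, h₀ = 1.6519 rad.
Bracket: h₀ sin ϕ sin δ + cos ϕ cos δ sin h₀ = 1.6519×0.57358×0.11494 + 0.81915×0.99337×0.99671 = 0.108905 + 0.811042 = 0.919947.
Inverse-square distance factor (a/d)² = 0.9803² = 0.960988.
Q̄ = (S_0/π) × 0.960988 × [bracket] = (1361/π) × 0.960988 × 0.919947 = 383.0 W/m².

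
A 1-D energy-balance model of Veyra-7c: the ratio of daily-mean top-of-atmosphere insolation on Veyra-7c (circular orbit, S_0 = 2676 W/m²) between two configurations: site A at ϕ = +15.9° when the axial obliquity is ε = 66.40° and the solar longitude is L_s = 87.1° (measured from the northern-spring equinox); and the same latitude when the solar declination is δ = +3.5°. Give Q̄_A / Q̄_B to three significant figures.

— Configuration A (ϕ=+15.9°):
Solar declination: sin δ = sin ε · sin L_s = sin 66.40° × sin 87.1° = 0.91519, so δ = +66.233°.
cos h₀ = −tan(+15.9°) tan(+66.233°) = -0.6469, h₀ = 2.2742 rad.
Bracket: h₀ sin ϕ sin δ + cos ϕ cos δ sin h₀ = 2.2742×0.27396×0.91519 + 0.96174×0.40302×0.76261 = 0.570200 + 0.295588 = 0.865788.
Q̄ = (S_0/π) × [bracket] = (2676/π) × 0.865788 = 737.48 W/m².
— Configuration B (ϕ=+15.9°):
cos h₀ = −tan(+15.9°) tan(+3.500°) = -0.0174, h₀ = 1.5882 rad.
Bracket: h₀ sin ϕ sin δ + cos ϕ cos δ sin h₀ = 1.5882×0.27396×0.06105 + 0.96174×0.99813×0.99985 = 0.026563 + 0.959798 = 0.986361.
Q̄ = (S_0/π) × [bracket] = (2676/π) × 0.986361 = 840.18 W/m².
Ratio Q̄_A / Q̄_B = 737.48 / 840.18 = 0.8778.

Q̄_A / Q̄_B ≈ 0.878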